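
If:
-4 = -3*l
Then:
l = 4/3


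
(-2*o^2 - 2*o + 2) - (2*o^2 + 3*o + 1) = -4*o^2 - 5*o + 1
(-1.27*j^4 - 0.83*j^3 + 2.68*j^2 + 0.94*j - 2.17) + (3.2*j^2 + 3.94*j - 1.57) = -1.27*j^4 - 0.83*j^3 + 5.88*j^2 + 4.88*j - 3.74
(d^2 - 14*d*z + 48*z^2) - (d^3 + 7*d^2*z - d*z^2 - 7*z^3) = -d^3 - 7*d^2*z + d^2 + d*z^2 - 14*d*z + 7*z^3 + 48*z^2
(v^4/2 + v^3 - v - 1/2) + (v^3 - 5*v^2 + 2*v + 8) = v^4/2 + 2*v^3 - 5*v^2 + v + 15/2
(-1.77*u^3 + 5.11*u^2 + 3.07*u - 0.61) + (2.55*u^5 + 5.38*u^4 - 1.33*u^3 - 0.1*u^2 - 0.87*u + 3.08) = 2.55*u^5 + 5.38*u^4 - 3.1*u^3 + 5.01*u^2 + 2.2*u + 2.47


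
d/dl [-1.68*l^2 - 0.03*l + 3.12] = -3.36*l - 0.03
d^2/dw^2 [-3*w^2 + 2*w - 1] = -6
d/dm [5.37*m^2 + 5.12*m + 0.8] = 10.74*m + 5.12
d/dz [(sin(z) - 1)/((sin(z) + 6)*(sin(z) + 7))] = (2*sin(z) + cos(z)^2 + 54)*cos(z)/((sin(z) + 6)^2*(sin(z) + 7)^2)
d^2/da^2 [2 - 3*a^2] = -6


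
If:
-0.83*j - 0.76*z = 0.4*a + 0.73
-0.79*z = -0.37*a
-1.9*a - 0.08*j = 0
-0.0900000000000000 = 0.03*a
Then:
No Solution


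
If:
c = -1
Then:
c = -1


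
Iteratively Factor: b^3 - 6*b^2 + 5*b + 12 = (b - 4)*(b^2 - 2*b - 3) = (b - 4)*(b + 1)*(b - 3)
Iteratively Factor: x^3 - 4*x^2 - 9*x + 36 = (x - 4)*(x^2 - 9) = (x - 4)*(x - 3)*(x + 3)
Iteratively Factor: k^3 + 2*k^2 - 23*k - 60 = (k + 3)*(k^2 - k - 20) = (k + 3)*(k + 4)*(k - 5)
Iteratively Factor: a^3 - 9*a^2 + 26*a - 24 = (a - 4)*(a^2 - 5*a + 6) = (a - 4)*(a - 3)*(a - 2)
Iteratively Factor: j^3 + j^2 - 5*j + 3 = (j - 1)*(j^2 + 2*j - 3) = (j - 1)*(j + 3)*(j - 1)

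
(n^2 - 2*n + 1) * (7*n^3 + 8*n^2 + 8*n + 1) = 7*n^5 - 6*n^4 - n^3 - 7*n^2 + 6*n + 1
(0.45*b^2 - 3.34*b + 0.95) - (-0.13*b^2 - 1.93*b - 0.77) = 0.58*b^2 - 1.41*b + 1.72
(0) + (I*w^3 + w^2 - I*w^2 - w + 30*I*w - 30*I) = I*w^3 + w^2 - I*w^2 - w + 30*I*w - 30*I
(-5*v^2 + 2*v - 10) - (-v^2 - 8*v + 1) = -4*v^2 + 10*v - 11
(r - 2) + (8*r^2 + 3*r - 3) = 8*r^2 + 4*r - 5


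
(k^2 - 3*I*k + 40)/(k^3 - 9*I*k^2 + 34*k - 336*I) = (k + 5*I)/(k^2 - I*k + 42)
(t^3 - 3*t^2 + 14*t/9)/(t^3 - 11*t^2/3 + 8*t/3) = (9*t^2 - 27*t + 14)/(3*(3*t^2 - 11*t + 8))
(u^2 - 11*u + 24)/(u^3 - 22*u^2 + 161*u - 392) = (u - 3)/(u^2 - 14*u + 49)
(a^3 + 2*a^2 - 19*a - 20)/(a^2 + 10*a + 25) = (a^2 - 3*a - 4)/(a + 5)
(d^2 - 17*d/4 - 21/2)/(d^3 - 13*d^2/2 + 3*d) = (4*d + 7)/(2*d*(2*d - 1))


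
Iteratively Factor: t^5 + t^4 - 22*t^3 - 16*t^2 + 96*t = (t + 4)*(t^4 - 3*t^3 - 10*t^2 + 24*t) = (t - 2)*(t + 4)*(t^3 - t^2 - 12*t) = (t - 4)*(t - 2)*(t + 4)*(t^2 + 3*t) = t*(t - 4)*(t - 2)*(t + 4)*(t + 3)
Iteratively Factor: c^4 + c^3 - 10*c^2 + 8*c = (c + 4)*(c^3 - 3*c^2 + 2*c) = (c - 1)*(c + 4)*(c^2 - 2*c) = c*(c - 1)*(c + 4)*(c - 2)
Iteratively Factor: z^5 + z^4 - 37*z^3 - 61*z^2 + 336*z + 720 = (z + 3)*(z^4 - 2*z^3 - 31*z^2 + 32*z + 240) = (z + 3)*(z + 4)*(z^3 - 6*z^2 - 7*z + 60) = (z + 3)^2*(z + 4)*(z^2 - 9*z + 20) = (z - 5)*(z + 3)^2*(z + 4)*(z - 4)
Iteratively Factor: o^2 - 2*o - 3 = (o - 3)*(o + 1)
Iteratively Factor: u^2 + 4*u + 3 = (u + 1)*(u + 3)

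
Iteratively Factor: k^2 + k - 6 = (k + 3)*(k - 2)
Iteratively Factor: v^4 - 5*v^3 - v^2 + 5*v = (v)*(v^3 - 5*v^2 - v + 5) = v*(v - 5)*(v^2 - 1) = v*(v - 5)*(v - 1)*(v + 1)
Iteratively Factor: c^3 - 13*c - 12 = (c - 4)*(c^2 + 4*c + 3) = (c - 4)*(c + 1)*(c + 3)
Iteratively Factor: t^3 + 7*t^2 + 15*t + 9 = (t + 1)*(t^2 + 6*t + 9) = (t + 1)*(t + 3)*(t + 3)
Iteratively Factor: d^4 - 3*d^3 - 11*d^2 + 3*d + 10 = (d + 2)*(d^3 - 5*d^2 - d + 5) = (d + 1)*(d + 2)*(d^2 - 6*d + 5) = (d - 1)*(d + 1)*(d + 2)*(d - 5)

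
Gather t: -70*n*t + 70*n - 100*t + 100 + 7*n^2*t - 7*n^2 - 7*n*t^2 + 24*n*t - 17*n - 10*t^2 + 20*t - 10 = -7*n^2 + 53*n + t^2*(-7*n - 10) + t*(7*n^2 - 46*n - 80) + 90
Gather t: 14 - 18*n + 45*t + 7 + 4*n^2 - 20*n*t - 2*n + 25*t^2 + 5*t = 4*n^2 - 20*n + 25*t^2 + t*(50 - 20*n) + 21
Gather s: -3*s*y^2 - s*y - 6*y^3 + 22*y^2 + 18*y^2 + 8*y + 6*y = s*(-3*y^2 - y) - 6*y^3 + 40*y^2 + 14*y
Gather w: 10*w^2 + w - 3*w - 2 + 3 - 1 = 10*w^2 - 2*w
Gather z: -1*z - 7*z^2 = -7*z^2 - z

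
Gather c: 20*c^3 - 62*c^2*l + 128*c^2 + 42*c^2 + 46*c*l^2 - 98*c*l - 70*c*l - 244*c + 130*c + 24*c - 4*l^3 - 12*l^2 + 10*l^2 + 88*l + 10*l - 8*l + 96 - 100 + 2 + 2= 20*c^3 + c^2*(170 - 62*l) + c*(46*l^2 - 168*l - 90) - 4*l^3 - 2*l^2 + 90*l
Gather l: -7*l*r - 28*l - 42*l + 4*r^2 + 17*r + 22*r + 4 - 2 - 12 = l*(-7*r - 70) + 4*r^2 + 39*r - 10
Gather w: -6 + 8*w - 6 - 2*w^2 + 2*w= -2*w^2 + 10*w - 12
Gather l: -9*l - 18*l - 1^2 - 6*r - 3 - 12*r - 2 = -27*l - 18*r - 6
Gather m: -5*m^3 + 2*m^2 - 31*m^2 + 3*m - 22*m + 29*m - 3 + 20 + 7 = -5*m^3 - 29*m^2 + 10*m + 24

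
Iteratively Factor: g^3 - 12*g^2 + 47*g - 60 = (g - 3)*(g^2 - 9*g + 20) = (g - 4)*(g - 3)*(g - 5)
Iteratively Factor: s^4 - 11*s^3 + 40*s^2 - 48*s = (s)*(s^3 - 11*s^2 + 40*s - 48) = s*(s - 4)*(s^2 - 7*s + 12) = s*(s - 4)^2*(s - 3)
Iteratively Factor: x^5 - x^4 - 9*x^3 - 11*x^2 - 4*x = (x + 1)*(x^4 - 2*x^3 - 7*x^2 - 4*x) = (x + 1)^2*(x^3 - 3*x^2 - 4*x) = (x - 4)*(x + 1)^2*(x^2 + x) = x*(x - 4)*(x + 1)^2*(x + 1)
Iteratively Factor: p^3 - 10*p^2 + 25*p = (p)*(p^2 - 10*p + 25) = p*(p - 5)*(p - 5)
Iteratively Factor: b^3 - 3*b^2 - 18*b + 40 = (b - 2)*(b^2 - b - 20) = (b - 2)*(b + 4)*(b - 5)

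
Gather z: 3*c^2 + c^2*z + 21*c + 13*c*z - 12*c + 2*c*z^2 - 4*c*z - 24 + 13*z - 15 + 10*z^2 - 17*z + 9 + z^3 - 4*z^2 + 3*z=3*c^2 + 9*c + z^3 + z^2*(2*c + 6) + z*(c^2 + 9*c - 1) - 30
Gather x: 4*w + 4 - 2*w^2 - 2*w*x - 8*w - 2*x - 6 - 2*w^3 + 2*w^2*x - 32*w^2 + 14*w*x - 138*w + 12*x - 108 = -2*w^3 - 34*w^2 - 142*w + x*(2*w^2 + 12*w + 10) - 110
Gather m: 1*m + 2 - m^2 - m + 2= 4 - m^2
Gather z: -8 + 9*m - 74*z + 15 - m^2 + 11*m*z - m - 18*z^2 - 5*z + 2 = -m^2 + 8*m - 18*z^2 + z*(11*m - 79) + 9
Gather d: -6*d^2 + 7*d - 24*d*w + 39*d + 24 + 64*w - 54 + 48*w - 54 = -6*d^2 + d*(46 - 24*w) + 112*w - 84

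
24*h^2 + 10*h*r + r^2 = (4*h + r)*(6*h + r)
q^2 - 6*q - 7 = (q - 7)*(q + 1)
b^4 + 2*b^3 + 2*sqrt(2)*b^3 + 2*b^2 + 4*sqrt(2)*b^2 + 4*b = b*(b + 2)*(b + sqrt(2))^2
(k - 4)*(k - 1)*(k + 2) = k^3 - 3*k^2 - 6*k + 8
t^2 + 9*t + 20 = (t + 4)*(t + 5)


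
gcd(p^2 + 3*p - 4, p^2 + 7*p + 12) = p + 4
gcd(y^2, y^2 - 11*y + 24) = 1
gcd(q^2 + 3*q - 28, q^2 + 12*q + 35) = q + 7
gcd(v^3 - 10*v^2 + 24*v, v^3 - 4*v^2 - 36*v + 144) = v^2 - 10*v + 24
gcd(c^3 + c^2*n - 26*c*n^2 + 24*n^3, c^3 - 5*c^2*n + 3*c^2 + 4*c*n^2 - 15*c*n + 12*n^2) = c^2 - 5*c*n + 4*n^2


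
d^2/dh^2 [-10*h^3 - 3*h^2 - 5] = -60*h - 6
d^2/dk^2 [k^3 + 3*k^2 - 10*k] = 6*k + 6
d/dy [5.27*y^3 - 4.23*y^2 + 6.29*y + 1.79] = 15.81*y^2 - 8.46*y + 6.29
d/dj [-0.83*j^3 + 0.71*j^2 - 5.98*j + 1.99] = -2.49*j^2 + 1.42*j - 5.98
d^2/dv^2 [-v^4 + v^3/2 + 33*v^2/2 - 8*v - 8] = -12*v^2 + 3*v + 33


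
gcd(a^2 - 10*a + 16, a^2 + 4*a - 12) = a - 2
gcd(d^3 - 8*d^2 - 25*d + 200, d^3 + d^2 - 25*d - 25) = d^2 - 25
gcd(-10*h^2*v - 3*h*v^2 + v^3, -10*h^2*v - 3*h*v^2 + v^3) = -10*h^2*v - 3*h*v^2 + v^3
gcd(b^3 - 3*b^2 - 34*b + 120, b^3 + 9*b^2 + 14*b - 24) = b + 6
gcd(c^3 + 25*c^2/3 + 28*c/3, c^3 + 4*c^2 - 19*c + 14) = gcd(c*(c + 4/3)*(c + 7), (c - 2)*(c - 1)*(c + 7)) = c + 7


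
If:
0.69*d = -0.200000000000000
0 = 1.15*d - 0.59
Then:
No Solution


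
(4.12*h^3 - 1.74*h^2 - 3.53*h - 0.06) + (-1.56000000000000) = 4.12*h^3 - 1.74*h^2 - 3.53*h - 1.62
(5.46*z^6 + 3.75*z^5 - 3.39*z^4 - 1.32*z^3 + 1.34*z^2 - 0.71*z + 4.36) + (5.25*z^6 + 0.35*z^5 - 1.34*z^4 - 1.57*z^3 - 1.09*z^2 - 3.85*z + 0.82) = 10.71*z^6 + 4.1*z^5 - 4.73*z^4 - 2.89*z^3 + 0.25*z^2 - 4.56*z + 5.18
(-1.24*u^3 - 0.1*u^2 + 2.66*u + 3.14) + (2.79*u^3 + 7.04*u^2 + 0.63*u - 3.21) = 1.55*u^3 + 6.94*u^2 + 3.29*u - 0.0699999999999998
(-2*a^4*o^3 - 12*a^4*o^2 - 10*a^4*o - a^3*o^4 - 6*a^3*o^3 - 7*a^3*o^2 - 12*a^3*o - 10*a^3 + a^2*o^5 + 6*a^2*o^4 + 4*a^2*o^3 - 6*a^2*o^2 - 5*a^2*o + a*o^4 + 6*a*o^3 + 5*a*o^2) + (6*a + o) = -2*a^4*o^3 - 12*a^4*o^2 - 10*a^4*o - a^3*o^4 - 6*a^3*o^3 - 7*a^3*o^2 - 12*a^3*o - 10*a^3 + a^2*o^5 + 6*a^2*o^4 + 4*a^2*o^3 - 6*a^2*o^2 - 5*a^2*o + a*o^4 + 6*a*o^3 + 5*a*o^2 + 6*a + o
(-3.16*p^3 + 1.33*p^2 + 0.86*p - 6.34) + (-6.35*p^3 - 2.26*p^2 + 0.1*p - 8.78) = -9.51*p^3 - 0.93*p^2 + 0.96*p - 15.12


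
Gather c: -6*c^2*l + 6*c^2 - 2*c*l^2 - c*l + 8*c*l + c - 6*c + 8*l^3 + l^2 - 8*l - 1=c^2*(6 - 6*l) + c*(-2*l^2 + 7*l - 5) + 8*l^3 + l^2 - 8*l - 1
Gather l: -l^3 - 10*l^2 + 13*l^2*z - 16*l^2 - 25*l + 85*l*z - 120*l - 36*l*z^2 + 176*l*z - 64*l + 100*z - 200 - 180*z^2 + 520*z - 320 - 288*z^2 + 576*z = -l^3 + l^2*(13*z - 26) + l*(-36*z^2 + 261*z - 209) - 468*z^2 + 1196*z - 520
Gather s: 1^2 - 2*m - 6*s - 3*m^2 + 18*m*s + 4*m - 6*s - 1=-3*m^2 + 2*m + s*(18*m - 12)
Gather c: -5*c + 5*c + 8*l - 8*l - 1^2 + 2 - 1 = 0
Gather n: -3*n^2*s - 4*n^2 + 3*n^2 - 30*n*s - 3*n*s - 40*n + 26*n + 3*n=n^2*(-3*s - 1) + n*(-33*s - 11)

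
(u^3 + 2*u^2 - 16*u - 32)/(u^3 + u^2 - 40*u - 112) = (u^2 - 2*u - 8)/(u^2 - 3*u - 28)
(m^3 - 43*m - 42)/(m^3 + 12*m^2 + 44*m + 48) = (m^2 - 6*m - 7)/(m^2 + 6*m + 8)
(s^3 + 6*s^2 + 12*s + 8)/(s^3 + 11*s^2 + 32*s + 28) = (s + 2)/(s + 7)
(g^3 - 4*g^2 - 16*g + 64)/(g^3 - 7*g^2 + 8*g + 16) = (g + 4)/(g + 1)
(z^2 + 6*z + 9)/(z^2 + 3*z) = (z + 3)/z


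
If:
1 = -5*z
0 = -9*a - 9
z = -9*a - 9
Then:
No Solution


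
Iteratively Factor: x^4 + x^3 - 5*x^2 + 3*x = (x)*(x^3 + x^2 - 5*x + 3) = x*(x - 1)*(x^2 + 2*x - 3) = x*(x - 1)*(x + 3)*(x - 1)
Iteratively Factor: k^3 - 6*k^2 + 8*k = (k - 2)*(k^2 - 4*k) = (k - 4)*(k - 2)*(k)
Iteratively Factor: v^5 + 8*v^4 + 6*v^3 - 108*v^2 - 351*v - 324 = (v + 3)*(v^4 + 5*v^3 - 9*v^2 - 81*v - 108) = (v - 4)*(v + 3)*(v^3 + 9*v^2 + 27*v + 27) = (v - 4)*(v + 3)^2*(v^2 + 6*v + 9) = (v - 4)*(v + 3)^3*(v + 3)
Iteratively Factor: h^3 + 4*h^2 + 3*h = (h + 3)*(h^2 + h) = h*(h + 3)*(h + 1)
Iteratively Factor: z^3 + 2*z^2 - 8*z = (z + 4)*(z^2 - 2*z) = (z - 2)*(z + 4)*(z)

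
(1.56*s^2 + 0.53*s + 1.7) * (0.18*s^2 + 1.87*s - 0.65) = 0.2808*s^4 + 3.0126*s^3 + 0.2831*s^2 + 2.8345*s - 1.105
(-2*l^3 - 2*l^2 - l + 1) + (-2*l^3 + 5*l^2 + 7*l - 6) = -4*l^3 + 3*l^2 + 6*l - 5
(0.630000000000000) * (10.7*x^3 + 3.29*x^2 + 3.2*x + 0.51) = 6.741*x^3 + 2.0727*x^2 + 2.016*x + 0.3213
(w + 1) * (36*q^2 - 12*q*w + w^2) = 36*q^2*w + 36*q^2 - 12*q*w^2 - 12*q*w + w^3 + w^2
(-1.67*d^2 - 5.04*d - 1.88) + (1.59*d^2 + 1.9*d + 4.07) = -0.0799999999999998*d^2 - 3.14*d + 2.19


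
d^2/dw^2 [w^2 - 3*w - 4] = 2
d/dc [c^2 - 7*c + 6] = 2*c - 7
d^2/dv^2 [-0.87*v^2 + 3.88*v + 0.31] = -1.74000000000000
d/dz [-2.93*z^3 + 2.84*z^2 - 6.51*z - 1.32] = -8.79*z^2 + 5.68*z - 6.51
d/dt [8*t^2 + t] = 16*t + 1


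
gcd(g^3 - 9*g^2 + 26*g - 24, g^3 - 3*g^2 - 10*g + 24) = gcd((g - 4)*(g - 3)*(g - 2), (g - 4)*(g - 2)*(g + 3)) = g^2 - 6*g + 8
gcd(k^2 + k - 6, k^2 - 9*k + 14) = k - 2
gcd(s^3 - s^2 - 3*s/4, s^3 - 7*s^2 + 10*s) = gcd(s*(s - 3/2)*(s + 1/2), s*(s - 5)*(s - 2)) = s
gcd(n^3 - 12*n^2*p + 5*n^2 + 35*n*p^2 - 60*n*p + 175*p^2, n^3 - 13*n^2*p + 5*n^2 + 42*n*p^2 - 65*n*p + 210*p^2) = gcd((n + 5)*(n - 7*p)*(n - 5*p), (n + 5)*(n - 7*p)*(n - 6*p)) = -n^2 + 7*n*p - 5*n + 35*p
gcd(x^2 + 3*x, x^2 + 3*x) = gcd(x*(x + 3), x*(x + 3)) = x^2 + 3*x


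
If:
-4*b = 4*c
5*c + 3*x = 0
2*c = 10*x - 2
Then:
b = 3/28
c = -3/28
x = 5/28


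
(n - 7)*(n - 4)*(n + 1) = n^3 - 10*n^2 + 17*n + 28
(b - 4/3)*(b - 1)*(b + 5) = b^3 + 8*b^2/3 - 31*b/3 + 20/3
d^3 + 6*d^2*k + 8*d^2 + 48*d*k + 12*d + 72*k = (d + 2)*(d + 6)*(d + 6*k)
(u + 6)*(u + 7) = u^2 + 13*u + 42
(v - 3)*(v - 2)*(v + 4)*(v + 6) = v^4 + 5*v^3 - 20*v^2 - 60*v + 144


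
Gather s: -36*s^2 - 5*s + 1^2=-36*s^2 - 5*s + 1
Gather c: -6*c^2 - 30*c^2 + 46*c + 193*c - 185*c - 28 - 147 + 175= -36*c^2 + 54*c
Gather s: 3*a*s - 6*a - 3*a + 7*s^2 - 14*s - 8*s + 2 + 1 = -9*a + 7*s^2 + s*(3*a - 22) + 3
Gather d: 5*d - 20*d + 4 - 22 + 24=6 - 15*d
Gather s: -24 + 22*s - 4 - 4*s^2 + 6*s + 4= -4*s^2 + 28*s - 24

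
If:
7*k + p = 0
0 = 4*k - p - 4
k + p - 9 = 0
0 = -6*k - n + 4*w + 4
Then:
No Solution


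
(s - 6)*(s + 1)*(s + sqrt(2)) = s^3 - 5*s^2 + sqrt(2)*s^2 - 5*sqrt(2)*s - 6*s - 6*sqrt(2)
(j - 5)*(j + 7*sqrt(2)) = j^2 - 5*j + 7*sqrt(2)*j - 35*sqrt(2)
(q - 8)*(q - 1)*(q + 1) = q^3 - 8*q^2 - q + 8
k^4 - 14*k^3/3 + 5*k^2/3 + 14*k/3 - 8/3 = (k - 4)*(k - 1)*(k - 2/3)*(k + 1)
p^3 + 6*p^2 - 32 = (p - 2)*(p + 4)^2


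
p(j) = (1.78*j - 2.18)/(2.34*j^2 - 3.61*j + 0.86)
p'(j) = (3.61 - 4.68*j)*(1.78*j - 2.18)/(2.34*j^2 - 3.61*j + 0.86)^2 + 1.78/(2.34*j^2 - 3.61*j + 0.86) = (-4.1652*j^2 + 10.2024*j - 6.339)/(5.4756*j^4 - 16.8948*j^3 + 17.0569*j^2 - 6.2092*j + 0.7396)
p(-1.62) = -0.39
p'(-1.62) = -0.20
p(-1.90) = -0.34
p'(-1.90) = -0.16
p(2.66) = 0.33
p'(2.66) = -0.14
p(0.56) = 2.77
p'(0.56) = -10.56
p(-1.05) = -0.56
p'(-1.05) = -0.41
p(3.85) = 0.22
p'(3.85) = -0.06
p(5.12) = 0.16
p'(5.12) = -0.03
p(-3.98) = -0.18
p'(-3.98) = -0.04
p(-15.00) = -0.05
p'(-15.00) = -0.00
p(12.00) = 0.07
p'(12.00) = -0.01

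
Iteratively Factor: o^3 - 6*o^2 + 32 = (o - 4)*(o^2 - 2*o - 8) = (o - 4)*(o + 2)*(o - 4)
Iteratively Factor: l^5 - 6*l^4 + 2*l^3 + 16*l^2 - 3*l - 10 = (l + 1)*(l^4 - 7*l^3 + 9*l^2 + 7*l - 10) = (l - 1)*(l + 1)*(l^3 - 6*l^2 + 3*l + 10) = (l - 1)*(l + 1)^2*(l^2 - 7*l + 10) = (l - 2)*(l - 1)*(l + 1)^2*(l - 5)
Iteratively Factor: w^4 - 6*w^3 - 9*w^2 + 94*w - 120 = (w - 2)*(w^3 - 4*w^2 - 17*w + 60) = (w - 5)*(w - 2)*(w^2 + w - 12) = (w - 5)*(w - 3)*(w - 2)*(w + 4)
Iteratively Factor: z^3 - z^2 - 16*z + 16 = (z - 4)*(z^2 + 3*z - 4) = (z - 4)*(z + 4)*(z - 1)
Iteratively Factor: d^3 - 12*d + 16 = (d - 2)*(d^2 + 2*d - 8) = (d - 2)*(d + 4)*(d - 2)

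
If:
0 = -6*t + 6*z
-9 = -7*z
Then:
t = 9/7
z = 9/7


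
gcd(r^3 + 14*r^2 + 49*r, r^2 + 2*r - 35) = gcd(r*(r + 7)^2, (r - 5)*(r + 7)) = r + 7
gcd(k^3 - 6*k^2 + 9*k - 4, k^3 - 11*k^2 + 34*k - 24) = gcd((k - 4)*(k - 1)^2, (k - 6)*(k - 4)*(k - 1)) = k^2 - 5*k + 4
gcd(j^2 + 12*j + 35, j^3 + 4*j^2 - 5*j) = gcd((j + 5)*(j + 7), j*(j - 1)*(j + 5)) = j + 5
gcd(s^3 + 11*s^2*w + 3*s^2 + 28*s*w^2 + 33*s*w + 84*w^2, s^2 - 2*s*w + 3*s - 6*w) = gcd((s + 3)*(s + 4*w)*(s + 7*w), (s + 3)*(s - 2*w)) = s + 3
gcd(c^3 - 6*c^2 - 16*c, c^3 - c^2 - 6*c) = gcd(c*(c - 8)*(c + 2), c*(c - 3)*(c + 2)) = c^2 + 2*c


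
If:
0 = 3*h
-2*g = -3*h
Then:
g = 0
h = 0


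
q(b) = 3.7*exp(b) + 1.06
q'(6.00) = 1492.69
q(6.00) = 1493.75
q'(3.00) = 74.32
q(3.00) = 75.38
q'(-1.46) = 0.86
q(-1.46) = 1.92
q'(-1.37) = 0.94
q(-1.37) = 2.00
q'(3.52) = 125.00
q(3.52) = 126.06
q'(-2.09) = 0.46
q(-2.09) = 1.52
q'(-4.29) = 0.05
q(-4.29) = 1.11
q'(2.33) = 38.03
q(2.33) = 39.09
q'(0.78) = 8.07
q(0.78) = 9.13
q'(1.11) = 11.23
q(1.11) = 12.29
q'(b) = 3.7*exp(b)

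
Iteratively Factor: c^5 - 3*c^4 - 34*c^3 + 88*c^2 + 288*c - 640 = (c - 4)*(c^4 + c^3 - 30*c^2 - 32*c + 160) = (c - 5)*(c - 4)*(c^3 + 6*c^2 - 32) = (c - 5)*(c - 4)*(c + 4)*(c^2 + 2*c - 8) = (c - 5)*(c - 4)*(c - 2)*(c + 4)*(c + 4)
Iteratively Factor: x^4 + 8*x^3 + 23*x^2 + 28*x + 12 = (x + 1)*(x^3 + 7*x^2 + 16*x + 12) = (x + 1)*(x + 3)*(x^2 + 4*x + 4) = (x + 1)*(x + 2)*(x + 3)*(x + 2)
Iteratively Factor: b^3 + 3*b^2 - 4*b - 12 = (b + 2)*(b^2 + b - 6) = (b - 2)*(b + 2)*(b + 3)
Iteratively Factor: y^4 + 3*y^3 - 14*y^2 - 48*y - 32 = (y + 4)*(y^3 - y^2 - 10*y - 8) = (y - 4)*(y + 4)*(y^2 + 3*y + 2) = (y - 4)*(y + 2)*(y + 4)*(y + 1)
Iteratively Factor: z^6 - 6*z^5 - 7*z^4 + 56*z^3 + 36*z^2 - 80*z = (z - 1)*(z^5 - 5*z^4 - 12*z^3 + 44*z^2 + 80*z) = (z - 1)*(z + 2)*(z^4 - 7*z^3 + 2*z^2 + 40*z) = (z - 5)*(z - 1)*(z + 2)*(z^3 - 2*z^2 - 8*z) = z*(z - 5)*(z - 1)*(z + 2)*(z^2 - 2*z - 8) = z*(z - 5)*(z - 1)*(z + 2)^2*(z - 4)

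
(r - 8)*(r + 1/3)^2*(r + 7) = r^4 - r^3/3 - 509*r^2/9 - 337*r/9 - 56/9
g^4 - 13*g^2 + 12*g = g*(g - 3)*(g - 1)*(g + 4)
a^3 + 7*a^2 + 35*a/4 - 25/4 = (a - 1/2)*(a + 5/2)*(a + 5)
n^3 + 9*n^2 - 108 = (n - 3)*(n + 6)^2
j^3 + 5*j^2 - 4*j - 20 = (j - 2)*(j + 2)*(j + 5)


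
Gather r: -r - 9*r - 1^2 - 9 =-10*r - 10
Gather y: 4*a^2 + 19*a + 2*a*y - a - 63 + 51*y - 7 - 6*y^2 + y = 4*a^2 + 18*a - 6*y^2 + y*(2*a + 52) - 70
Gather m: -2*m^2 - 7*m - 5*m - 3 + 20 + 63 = -2*m^2 - 12*m + 80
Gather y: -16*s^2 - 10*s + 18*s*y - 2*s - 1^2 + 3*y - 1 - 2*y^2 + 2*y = -16*s^2 - 12*s - 2*y^2 + y*(18*s + 5) - 2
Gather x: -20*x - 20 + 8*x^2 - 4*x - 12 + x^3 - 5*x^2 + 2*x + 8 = x^3 + 3*x^2 - 22*x - 24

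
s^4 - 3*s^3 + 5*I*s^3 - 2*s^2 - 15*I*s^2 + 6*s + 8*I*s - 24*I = (s - 3)*(s - I)*(s + 2*I)*(s + 4*I)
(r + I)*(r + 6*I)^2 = r^3 + 13*I*r^2 - 48*r - 36*I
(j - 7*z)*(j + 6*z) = j^2 - j*z - 42*z^2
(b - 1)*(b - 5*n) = b^2 - 5*b*n - b + 5*n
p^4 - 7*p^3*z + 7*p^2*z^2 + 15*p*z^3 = p*(p - 5*z)*(p - 3*z)*(p + z)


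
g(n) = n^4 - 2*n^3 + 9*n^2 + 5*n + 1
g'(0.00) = 5.00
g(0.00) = 1.00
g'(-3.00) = -211.00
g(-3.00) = 202.00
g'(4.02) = 240.26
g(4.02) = 297.77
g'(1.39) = 29.17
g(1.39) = 23.70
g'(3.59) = 177.36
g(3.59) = 208.51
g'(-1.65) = -59.00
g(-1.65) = 33.65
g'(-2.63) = -156.61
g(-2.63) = 134.33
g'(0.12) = 7.08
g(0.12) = 1.73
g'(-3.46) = -294.80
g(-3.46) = 317.61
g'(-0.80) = -15.29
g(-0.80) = 4.19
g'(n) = 4*n^3 - 6*n^2 + 18*n + 5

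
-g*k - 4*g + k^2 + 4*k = (-g + k)*(k + 4)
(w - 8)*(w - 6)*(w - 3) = w^3 - 17*w^2 + 90*w - 144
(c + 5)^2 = c^2 + 10*c + 25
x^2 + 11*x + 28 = (x + 4)*(x + 7)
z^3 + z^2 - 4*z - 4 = (z - 2)*(z + 1)*(z + 2)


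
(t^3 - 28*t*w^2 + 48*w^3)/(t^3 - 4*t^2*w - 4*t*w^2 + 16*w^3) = (t + 6*w)/(t + 2*w)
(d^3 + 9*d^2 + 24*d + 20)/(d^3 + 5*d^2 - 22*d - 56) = (d^2 + 7*d + 10)/(d^2 + 3*d - 28)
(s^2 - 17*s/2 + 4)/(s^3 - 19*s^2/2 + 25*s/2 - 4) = 1/(s - 1)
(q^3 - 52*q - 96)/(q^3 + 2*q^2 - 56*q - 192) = (q + 2)/(q + 4)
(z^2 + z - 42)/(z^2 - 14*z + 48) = (z + 7)/(z - 8)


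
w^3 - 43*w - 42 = (w - 7)*(w + 1)*(w + 6)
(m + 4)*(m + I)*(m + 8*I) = m^3 + 4*m^2 + 9*I*m^2 - 8*m + 36*I*m - 32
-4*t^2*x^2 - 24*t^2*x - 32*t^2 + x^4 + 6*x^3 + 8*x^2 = (-2*t + x)*(2*t + x)*(x + 2)*(x + 4)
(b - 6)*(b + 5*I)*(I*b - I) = I*b^3 - 5*b^2 - 7*I*b^2 + 35*b + 6*I*b - 30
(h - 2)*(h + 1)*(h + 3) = h^3 + 2*h^2 - 5*h - 6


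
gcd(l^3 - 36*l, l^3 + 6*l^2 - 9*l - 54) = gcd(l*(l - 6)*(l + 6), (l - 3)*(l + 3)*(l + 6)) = l + 6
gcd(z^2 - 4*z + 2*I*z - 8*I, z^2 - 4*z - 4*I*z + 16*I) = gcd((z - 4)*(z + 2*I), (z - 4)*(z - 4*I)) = z - 4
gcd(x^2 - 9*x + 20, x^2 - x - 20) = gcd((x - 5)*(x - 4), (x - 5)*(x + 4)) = x - 5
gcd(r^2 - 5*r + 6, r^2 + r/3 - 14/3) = r - 2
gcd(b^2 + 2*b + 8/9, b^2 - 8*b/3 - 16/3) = b + 4/3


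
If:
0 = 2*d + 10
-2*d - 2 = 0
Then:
No Solution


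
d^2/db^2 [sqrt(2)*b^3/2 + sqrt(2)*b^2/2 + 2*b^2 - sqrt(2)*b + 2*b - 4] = 3*sqrt(2)*b + sqrt(2) + 4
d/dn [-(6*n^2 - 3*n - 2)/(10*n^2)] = (-3*n - 4)/(10*n^3)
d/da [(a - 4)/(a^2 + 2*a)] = (-a^2 + 8*a + 8)/(a^2*(a^2 + 4*a + 4))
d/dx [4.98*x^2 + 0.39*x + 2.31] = 9.96*x + 0.39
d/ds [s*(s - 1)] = 2*s - 1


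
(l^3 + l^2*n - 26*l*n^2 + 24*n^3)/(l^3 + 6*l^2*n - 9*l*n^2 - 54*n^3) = (l^2 - 5*l*n + 4*n^2)/(l^2 - 9*n^2)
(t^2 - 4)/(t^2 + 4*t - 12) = (t + 2)/(t + 6)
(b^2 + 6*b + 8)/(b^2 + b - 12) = (b + 2)/(b - 3)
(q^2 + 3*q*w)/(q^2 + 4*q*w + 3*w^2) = q/(q + w)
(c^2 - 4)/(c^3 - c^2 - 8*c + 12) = (c + 2)/(c^2 + c - 6)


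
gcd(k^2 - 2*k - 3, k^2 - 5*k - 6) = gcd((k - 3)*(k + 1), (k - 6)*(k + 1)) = k + 1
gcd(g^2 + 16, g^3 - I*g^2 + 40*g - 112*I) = g - 4*I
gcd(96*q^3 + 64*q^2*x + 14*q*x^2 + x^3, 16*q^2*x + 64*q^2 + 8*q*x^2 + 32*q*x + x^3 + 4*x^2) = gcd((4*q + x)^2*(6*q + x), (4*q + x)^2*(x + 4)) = 16*q^2 + 8*q*x + x^2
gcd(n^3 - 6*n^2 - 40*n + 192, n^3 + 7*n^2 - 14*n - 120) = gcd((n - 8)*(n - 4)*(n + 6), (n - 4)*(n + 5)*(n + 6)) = n^2 + 2*n - 24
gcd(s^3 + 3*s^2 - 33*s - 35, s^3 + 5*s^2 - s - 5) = s + 1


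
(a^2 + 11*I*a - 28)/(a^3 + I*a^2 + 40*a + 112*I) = (a + 7*I)/(a^2 - 3*I*a + 28)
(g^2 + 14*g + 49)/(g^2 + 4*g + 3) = (g^2 + 14*g + 49)/(g^2 + 4*g + 3)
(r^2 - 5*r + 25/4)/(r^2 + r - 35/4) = (2*r - 5)/(2*r + 7)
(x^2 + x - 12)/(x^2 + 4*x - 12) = (x^2 + x - 12)/(x^2 + 4*x - 12)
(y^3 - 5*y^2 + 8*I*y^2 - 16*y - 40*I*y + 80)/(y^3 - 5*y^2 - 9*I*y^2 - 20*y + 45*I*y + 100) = (y^2 + 8*I*y - 16)/(y^2 - 9*I*y - 20)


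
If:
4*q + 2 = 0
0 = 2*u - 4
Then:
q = -1/2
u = 2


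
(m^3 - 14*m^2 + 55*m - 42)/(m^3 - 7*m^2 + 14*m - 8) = (m^2 - 13*m + 42)/(m^2 - 6*m + 8)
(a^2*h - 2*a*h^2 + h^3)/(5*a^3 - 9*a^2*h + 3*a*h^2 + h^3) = h/(5*a + h)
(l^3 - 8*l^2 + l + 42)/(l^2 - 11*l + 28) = (l^2 - l - 6)/(l - 4)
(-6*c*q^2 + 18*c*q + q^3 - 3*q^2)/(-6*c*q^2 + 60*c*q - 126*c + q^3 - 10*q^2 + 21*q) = q/(q - 7)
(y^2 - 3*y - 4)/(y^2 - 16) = (y + 1)/(y + 4)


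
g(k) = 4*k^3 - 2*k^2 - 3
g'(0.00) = 0.00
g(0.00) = -3.00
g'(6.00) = 408.00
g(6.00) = 789.00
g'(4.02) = 177.84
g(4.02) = 224.54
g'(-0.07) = 0.34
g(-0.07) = -3.01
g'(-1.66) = 39.71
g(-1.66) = -26.81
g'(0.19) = -0.33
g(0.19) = -3.04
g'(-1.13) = 19.84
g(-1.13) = -11.33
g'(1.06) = 9.24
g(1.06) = -0.48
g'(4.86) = 264.00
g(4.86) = 408.93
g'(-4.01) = 209.00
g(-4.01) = -293.09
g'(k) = 12*k^2 - 4*k = 4*k*(3*k - 1)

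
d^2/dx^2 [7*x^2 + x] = 14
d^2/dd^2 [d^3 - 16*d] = 6*d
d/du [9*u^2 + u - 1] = 18*u + 1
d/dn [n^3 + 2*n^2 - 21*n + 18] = 3*n^2 + 4*n - 21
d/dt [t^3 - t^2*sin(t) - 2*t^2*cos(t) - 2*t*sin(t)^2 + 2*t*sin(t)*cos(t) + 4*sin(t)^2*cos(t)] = 2*t^2*sin(t) - t^2*cos(t) + 3*t^2 - 2*t*sin(t) - 4*t*cos(t) + 2*sqrt(2)*t*cos(2*t + pi/4) - sin(t) + 3*sin(3*t) + sqrt(2)*sin(2*t + pi/4) - 1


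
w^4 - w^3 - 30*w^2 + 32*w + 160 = (w - 4)^2*(w + 2)*(w + 5)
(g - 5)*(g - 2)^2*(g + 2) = g^4 - 7*g^3 + 6*g^2 + 28*g - 40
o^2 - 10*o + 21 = (o - 7)*(o - 3)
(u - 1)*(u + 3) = u^2 + 2*u - 3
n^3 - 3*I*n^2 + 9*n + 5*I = (n - 5*I)*(n + I)^2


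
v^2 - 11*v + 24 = (v - 8)*(v - 3)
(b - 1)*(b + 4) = b^2 + 3*b - 4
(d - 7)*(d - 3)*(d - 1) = d^3 - 11*d^2 + 31*d - 21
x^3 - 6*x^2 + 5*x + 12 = (x - 4)*(x - 3)*(x + 1)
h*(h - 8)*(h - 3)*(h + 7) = h^4 - 4*h^3 - 53*h^2 + 168*h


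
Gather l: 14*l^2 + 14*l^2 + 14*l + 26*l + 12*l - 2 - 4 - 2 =28*l^2 + 52*l - 8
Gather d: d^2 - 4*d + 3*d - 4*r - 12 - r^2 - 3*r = d^2 - d - r^2 - 7*r - 12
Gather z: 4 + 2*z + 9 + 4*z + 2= 6*z + 15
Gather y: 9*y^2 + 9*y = 9*y^2 + 9*y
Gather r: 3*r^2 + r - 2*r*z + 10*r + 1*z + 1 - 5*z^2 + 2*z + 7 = 3*r^2 + r*(11 - 2*z) - 5*z^2 + 3*z + 8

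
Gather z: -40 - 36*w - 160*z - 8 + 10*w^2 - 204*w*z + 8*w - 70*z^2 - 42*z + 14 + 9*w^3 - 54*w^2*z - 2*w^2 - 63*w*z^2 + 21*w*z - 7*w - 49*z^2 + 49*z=9*w^3 + 8*w^2 - 35*w + z^2*(-63*w - 119) + z*(-54*w^2 - 183*w - 153) - 34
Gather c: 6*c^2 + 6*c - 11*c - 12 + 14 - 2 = 6*c^2 - 5*c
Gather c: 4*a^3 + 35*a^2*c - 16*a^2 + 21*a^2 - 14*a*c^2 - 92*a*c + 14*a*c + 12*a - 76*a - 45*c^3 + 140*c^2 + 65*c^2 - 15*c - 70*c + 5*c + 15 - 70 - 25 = 4*a^3 + 5*a^2 - 64*a - 45*c^3 + c^2*(205 - 14*a) + c*(35*a^2 - 78*a - 80) - 80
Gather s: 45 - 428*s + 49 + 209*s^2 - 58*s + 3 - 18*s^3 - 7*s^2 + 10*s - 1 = -18*s^3 + 202*s^2 - 476*s + 96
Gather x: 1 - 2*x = 1 - 2*x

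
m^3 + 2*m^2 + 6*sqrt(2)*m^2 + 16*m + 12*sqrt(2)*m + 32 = (m + 2)*(m + 2*sqrt(2))*(m + 4*sqrt(2))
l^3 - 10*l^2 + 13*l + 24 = (l - 8)*(l - 3)*(l + 1)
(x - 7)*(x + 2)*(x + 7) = x^3 + 2*x^2 - 49*x - 98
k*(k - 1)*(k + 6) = k^3 + 5*k^2 - 6*k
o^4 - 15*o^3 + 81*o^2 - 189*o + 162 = (o - 6)*(o - 3)^3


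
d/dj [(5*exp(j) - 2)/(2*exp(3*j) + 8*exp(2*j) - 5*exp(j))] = 2*(-10*exp(3*j) - 14*exp(2*j) + 16*exp(j) - 5)*exp(-j)/(4*exp(4*j) + 32*exp(3*j) + 44*exp(2*j) - 80*exp(j) + 25)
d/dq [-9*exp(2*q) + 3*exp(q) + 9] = (3 - 18*exp(q))*exp(q)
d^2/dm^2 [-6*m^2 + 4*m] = -12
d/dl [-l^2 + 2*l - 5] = 2 - 2*l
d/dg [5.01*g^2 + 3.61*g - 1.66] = 10.02*g + 3.61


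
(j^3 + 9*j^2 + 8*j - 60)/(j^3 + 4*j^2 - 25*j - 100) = (j^2 + 4*j - 12)/(j^2 - j - 20)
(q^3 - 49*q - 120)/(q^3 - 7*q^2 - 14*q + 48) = (q + 5)/(q - 2)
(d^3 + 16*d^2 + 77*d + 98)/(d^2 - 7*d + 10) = (d^3 + 16*d^2 + 77*d + 98)/(d^2 - 7*d + 10)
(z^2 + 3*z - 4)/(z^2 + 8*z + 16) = (z - 1)/(z + 4)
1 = 1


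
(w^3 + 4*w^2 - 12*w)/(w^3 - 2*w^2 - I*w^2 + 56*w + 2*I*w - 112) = w*(w + 6)/(w^2 - I*w + 56)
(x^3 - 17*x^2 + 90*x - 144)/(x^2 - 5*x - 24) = (x^2 - 9*x + 18)/(x + 3)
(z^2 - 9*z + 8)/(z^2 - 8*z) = (z - 1)/z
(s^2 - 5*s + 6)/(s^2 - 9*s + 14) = (s - 3)/(s - 7)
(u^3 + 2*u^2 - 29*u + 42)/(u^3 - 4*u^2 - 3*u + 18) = (u^2 + 5*u - 14)/(u^2 - u - 6)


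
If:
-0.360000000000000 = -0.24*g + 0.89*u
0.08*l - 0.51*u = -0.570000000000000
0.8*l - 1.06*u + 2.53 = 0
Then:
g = 4.41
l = -2.12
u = 0.78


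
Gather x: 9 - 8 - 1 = 0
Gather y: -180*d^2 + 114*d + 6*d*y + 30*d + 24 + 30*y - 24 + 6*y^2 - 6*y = -180*d^2 + 144*d + 6*y^2 + y*(6*d + 24)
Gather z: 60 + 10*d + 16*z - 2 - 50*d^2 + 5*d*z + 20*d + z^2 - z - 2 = -50*d^2 + 30*d + z^2 + z*(5*d + 15) + 56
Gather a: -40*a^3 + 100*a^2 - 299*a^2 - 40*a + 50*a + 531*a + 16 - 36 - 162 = -40*a^3 - 199*a^2 + 541*a - 182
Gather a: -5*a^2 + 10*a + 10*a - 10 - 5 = -5*a^2 + 20*a - 15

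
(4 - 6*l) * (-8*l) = 48*l^2 - 32*l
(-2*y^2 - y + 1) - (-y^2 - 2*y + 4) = -y^2 + y - 3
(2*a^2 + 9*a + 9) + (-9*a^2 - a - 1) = -7*a^2 + 8*a + 8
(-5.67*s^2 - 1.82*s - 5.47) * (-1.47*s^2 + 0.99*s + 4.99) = 8.3349*s^4 - 2.9379*s^3 - 22.0542*s^2 - 14.4971*s - 27.2953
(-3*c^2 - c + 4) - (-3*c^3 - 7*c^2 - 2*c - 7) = 3*c^3 + 4*c^2 + c + 11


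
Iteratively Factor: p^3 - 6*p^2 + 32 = (p + 2)*(p^2 - 8*p + 16) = (p - 4)*(p + 2)*(p - 4)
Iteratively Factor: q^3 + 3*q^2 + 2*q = (q)*(q^2 + 3*q + 2) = q*(q + 1)*(q + 2)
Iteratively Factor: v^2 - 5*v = (v)*(v - 5)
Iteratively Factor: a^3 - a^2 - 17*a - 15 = (a + 3)*(a^2 - 4*a - 5) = (a - 5)*(a + 3)*(a + 1)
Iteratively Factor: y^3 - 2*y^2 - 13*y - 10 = (y - 5)*(y^2 + 3*y + 2) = (y - 5)*(y + 2)*(y + 1)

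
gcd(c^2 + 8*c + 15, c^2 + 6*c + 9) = c + 3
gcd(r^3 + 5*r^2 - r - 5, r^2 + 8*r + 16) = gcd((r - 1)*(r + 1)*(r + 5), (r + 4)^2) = 1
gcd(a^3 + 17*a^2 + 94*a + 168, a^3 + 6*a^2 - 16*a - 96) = a^2 + 10*a + 24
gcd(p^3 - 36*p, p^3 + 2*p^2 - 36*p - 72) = p^2 - 36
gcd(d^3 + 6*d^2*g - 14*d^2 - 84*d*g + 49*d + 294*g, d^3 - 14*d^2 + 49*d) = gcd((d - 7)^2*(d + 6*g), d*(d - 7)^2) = d^2 - 14*d + 49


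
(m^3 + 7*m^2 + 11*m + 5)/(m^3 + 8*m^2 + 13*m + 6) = (m + 5)/(m + 6)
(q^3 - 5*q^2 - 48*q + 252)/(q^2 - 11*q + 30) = (q^2 + q - 42)/(q - 5)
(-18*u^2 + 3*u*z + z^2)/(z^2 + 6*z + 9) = (-18*u^2 + 3*u*z + z^2)/(z^2 + 6*z + 9)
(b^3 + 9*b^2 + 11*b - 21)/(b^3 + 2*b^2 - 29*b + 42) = (b^2 + 2*b - 3)/(b^2 - 5*b + 6)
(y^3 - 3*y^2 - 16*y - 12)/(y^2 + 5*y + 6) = (y^2 - 5*y - 6)/(y + 3)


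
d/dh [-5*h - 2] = -5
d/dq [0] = 0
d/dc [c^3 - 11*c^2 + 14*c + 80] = 3*c^2 - 22*c + 14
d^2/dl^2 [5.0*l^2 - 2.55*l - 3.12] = 10.0000000000000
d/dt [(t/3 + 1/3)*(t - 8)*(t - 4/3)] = t^2 - 50*t/9 + 4/9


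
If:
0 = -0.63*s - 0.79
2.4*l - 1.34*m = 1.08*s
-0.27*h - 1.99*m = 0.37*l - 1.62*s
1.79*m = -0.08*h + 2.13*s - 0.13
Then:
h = 9.40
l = -1.67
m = -1.98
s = -1.25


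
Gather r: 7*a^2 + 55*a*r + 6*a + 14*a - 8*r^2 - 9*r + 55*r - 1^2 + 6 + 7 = 7*a^2 + 20*a - 8*r^2 + r*(55*a + 46) + 12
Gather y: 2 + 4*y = 4*y + 2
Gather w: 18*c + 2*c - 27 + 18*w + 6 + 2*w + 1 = 20*c + 20*w - 20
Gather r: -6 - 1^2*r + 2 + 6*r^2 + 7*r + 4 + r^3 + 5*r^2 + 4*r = r^3 + 11*r^2 + 10*r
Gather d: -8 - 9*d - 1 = -9*d - 9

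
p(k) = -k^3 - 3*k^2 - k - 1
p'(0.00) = -1.00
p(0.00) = -1.00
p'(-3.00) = -10.00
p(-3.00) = 2.00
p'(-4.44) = -33.50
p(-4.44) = 31.83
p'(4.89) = -102.08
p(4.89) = -194.56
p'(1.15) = -11.87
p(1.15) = -7.64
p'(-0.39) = 0.88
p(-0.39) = -1.01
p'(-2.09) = -1.56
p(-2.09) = -2.88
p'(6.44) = -164.06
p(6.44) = -398.95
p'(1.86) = -22.54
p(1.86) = -19.67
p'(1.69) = -19.71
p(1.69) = -16.09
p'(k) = -3*k^2 - 6*k - 1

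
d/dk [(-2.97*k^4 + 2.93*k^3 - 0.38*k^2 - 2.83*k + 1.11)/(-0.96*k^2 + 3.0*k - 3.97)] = (5.7024*k^5 - 29.5428*k^4 + 64.7436*k^3 - 38.7531*k^2 + 5.1484*k + 7.9051)/(0.9216*k^4 - 5.76*k^3 + 16.6224*k^2 - 23.82*k + 15.7609)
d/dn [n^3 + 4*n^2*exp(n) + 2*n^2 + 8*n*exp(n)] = 4*n^2*exp(n) + 3*n^2 + 16*n*exp(n) + 4*n + 8*exp(n)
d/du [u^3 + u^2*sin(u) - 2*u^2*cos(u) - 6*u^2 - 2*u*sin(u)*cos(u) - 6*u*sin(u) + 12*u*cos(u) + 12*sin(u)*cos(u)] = 2*u^2*sin(u) + u^2*cos(u) + 3*u^2 - 10*sqrt(2)*u*sin(u + pi/4) - 2*u*cos(2*u) - 12*u - 6*sin(u) - sin(2*u) + 12*cos(u) + 12*cos(2*u)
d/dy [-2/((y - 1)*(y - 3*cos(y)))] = 2*(y + (y - 1)*(3*sin(y) + 1) - 3*cos(y))/((y - 1)^2*(y - 3*cos(y))^2)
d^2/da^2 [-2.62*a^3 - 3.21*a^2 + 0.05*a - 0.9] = -15.72*a - 6.42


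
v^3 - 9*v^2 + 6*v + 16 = (v - 8)*(v - 2)*(v + 1)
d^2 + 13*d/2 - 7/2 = (d - 1/2)*(d + 7)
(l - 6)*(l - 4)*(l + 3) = l^3 - 7*l^2 - 6*l + 72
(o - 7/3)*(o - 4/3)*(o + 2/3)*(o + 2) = o^4 - o^3 - 16*o^2/3 + 92*o/27 + 112/27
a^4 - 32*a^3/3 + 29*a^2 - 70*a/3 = a*(a - 7)*(a - 2)*(a - 5/3)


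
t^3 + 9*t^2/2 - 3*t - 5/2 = (t - 1)*(t + 1/2)*(t + 5)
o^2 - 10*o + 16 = (o - 8)*(o - 2)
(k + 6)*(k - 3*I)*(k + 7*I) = k^3 + 6*k^2 + 4*I*k^2 + 21*k + 24*I*k + 126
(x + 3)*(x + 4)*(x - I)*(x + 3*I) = x^4 + 7*x^3 + 2*I*x^3 + 15*x^2 + 14*I*x^2 + 21*x + 24*I*x + 36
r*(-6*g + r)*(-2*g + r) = 12*g^2*r - 8*g*r^2 + r^3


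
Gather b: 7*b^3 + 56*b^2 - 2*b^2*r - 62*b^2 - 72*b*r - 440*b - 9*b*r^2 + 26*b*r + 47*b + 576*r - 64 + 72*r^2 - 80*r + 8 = 7*b^3 + b^2*(-2*r - 6) + b*(-9*r^2 - 46*r - 393) + 72*r^2 + 496*r - 56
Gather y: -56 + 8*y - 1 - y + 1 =7*y - 56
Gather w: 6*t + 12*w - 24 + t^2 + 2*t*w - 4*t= t^2 + 2*t + w*(2*t + 12) - 24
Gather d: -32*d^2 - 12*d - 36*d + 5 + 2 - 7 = -32*d^2 - 48*d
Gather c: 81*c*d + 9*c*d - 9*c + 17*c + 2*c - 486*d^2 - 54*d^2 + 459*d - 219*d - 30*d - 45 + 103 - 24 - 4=c*(90*d + 10) - 540*d^2 + 210*d + 30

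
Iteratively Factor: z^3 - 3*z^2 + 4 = (z + 1)*(z^2 - 4*z + 4) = (z - 2)*(z + 1)*(z - 2)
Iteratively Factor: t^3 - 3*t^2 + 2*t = (t - 1)*(t^2 - 2*t) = t*(t - 1)*(t - 2)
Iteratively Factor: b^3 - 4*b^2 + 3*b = (b - 3)*(b^2 - b) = (b - 3)*(b - 1)*(b)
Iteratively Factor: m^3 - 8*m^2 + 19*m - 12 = (m - 4)*(m^2 - 4*m + 3) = (m - 4)*(m - 1)*(m - 3)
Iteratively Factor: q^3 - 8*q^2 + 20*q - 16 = (q - 2)*(q^2 - 6*q + 8) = (q - 2)^2*(q - 4)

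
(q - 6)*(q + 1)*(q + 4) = q^3 - q^2 - 26*q - 24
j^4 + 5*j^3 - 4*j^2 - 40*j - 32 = (j + 1)*(j + 4)*(j - 2*sqrt(2))*(j + 2*sqrt(2))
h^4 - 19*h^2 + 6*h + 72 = (h - 3)^2*(h + 2)*(h + 4)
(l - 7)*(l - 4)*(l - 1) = l^3 - 12*l^2 + 39*l - 28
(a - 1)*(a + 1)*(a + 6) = a^3 + 6*a^2 - a - 6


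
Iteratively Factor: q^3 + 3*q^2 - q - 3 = (q - 1)*(q^2 + 4*q + 3) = (q - 1)*(q + 1)*(q + 3)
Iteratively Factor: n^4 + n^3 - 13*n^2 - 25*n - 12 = (n + 3)*(n^3 - 2*n^2 - 7*n - 4) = (n + 1)*(n + 3)*(n^2 - 3*n - 4) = (n + 1)^2*(n + 3)*(n - 4)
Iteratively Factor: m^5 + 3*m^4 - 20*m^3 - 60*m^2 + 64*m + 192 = (m - 2)*(m^4 + 5*m^3 - 10*m^2 - 80*m - 96) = (m - 2)*(m + 4)*(m^3 + m^2 - 14*m - 24) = (m - 4)*(m - 2)*(m + 4)*(m^2 + 5*m + 6) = (m - 4)*(m - 2)*(m + 2)*(m + 4)*(m + 3)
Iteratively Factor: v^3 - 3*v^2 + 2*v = (v - 2)*(v^2 - v) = v*(v - 2)*(v - 1)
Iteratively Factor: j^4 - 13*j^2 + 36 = (j + 3)*(j^3 - 3*j^2 - 4*j + 12) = (j - 3)*(j + 3)*(j^2 - 4) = (j - 3)*(j + 2)*(j + 3)*(j - 2)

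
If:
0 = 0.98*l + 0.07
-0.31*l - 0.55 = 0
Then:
No Solution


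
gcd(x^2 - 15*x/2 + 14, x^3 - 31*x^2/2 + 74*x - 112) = x^2 - 15*x/2 + 14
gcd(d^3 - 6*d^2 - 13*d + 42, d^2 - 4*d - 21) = d^2 - 4*d - 21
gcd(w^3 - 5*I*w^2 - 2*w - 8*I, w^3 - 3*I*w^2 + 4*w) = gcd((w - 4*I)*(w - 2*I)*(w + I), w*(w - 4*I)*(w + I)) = w^2 - 3*I*w + 4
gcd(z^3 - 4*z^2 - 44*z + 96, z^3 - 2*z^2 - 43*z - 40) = z - 8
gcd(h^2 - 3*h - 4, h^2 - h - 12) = h - 4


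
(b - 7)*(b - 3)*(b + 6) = b^3 - 4*b^2 - 39*b + 126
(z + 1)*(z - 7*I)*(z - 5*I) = z^3 + z^2 - 12*I*z^2 - 35*z - 12*I*z - 35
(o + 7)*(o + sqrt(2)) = o^2 + sqrt(2)*o + 7*o + 7*sqrt(2)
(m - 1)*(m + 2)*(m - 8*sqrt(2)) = m^3 - 8*sqrt(2)*m^2 + m^2 - 8*sqrt(2)*m - 2*m + 16*sqrt(2)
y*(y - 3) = y^2 - 3*y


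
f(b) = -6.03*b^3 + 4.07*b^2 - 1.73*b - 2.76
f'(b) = -18.09*b^2 + 8.14*b - 1.73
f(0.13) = -2.93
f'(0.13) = -0.98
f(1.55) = -18.12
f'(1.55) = -32.57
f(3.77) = -274.54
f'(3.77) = -228.15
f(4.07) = -348.92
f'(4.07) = -268.26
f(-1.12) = 12.75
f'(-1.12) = -33.54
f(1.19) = -9.22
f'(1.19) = -17.66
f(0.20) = -2.99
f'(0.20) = -0.83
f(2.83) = -111.73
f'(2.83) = -123.57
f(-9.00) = 4738.35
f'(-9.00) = -1540.28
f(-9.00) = 4738.35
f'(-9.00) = -1540.28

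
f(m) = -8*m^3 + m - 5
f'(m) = 1 - 24*m^2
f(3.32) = -294.43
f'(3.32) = -263.54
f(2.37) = -109.13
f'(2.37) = -133.81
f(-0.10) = -5.09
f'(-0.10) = 0.76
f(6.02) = -1744.32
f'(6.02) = -868.77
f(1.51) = -31.03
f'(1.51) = -53.72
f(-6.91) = 2627.60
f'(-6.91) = -1144.95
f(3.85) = -457.68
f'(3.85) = -354.74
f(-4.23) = 596.27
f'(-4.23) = -428.43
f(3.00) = -218.00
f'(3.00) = -215.00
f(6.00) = -1727.00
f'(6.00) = -863.00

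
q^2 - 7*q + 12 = (q - 4)*(q - 3)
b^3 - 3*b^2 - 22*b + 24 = (b - 6)*(b - 1)*(b + 4)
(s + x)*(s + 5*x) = s^2 + 6*s*x + 5*x^2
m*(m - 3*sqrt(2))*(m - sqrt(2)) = m^3 - 4*sqrt(2)*m^2 + 6*m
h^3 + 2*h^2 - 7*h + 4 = (h - 1)^2*(h + 4)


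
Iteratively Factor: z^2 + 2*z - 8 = (z - 2)*(z + 4)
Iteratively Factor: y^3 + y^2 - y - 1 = (y - 1)*(y^2 + 2*y + 1) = (y - 1)*(y + 1)*(y + 1)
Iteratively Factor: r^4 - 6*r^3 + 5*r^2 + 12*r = (r - 3)*(r^3 - 3*r^2 - 4*r) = (r - 4)*(r - 3)*(r^2 + r) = r*(r - 4)*(r - 3)*(r + 1)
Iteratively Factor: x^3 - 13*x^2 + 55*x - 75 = (x - 5)*(x^2 - 8*x + 15) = (x - 5)^2*(x - 3)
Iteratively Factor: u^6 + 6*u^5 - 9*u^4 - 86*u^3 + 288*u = (u + 3)*(u^5 + 3*u^4 - 18*u^3 - 32*u^2 + 96*u) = u*(u + 3)*(u^4 + 3*u^3 - 18*u^2 - 32*u + 96) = u*(u + 3)*(u + 4)*(u^3 - u^2 - 14*u + 24) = u*(u + 3)*(u + 4)^2*(u^2 - 5*u + 6) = u*(u - 2)*(u + 3)*(u + 4)^2*(u - 3)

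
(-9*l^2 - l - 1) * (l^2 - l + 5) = -9*l^4 + 8*l^3 - 45*l^2 - 4*l - 5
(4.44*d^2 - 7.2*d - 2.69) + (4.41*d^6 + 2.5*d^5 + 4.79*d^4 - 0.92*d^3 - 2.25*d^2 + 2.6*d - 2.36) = 4.41*d^6 + 2.5*d^5 + 4.79*d^4 - 0.92*d^3 + 2.19*d^2 - 4.6*d - 5.05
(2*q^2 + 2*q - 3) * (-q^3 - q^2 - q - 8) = -2*q^5 - 4*q^4 - q^3 - 15*q^2 - 13*q + 24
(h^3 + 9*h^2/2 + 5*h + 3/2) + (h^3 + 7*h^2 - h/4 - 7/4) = 2*h^3 + 23*h^2/2 + 19*h/4 - 1/4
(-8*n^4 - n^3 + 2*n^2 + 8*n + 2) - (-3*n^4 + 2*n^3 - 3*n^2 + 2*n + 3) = -5*n^4 - 3*n^3 + 5*n^2 + 6*n - 1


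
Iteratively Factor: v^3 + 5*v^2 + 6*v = (v + 3)*(v^2 + 2*v) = (v + 2)*(v + 3)*(v)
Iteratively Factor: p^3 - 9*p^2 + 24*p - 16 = (p - 4)*(p^2 - 5*p + 4) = (p - 4)*(p - 1)*(p - 4)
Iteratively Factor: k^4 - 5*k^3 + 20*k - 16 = (k + 2)*(k^3 - 7*k^2 + 14*k - 8) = (k - 2)*(k + 2)*(k^2 - 5*k + 4) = (k - 4)*(k - 2)*(k + 2)*(k - 1)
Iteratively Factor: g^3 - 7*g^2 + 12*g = (g - 3)*(g^2 - 4*g) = g*(g - 3)*(g - 4)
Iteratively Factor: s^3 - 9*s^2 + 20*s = (s - 4)*(s^2 - 5*s) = s*(s - 4)*(s - 5)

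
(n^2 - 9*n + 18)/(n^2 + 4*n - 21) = (n - 6)/(n + 7)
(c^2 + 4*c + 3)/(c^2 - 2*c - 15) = (c + 1)/(c - 5)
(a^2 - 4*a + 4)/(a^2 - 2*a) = (a - 2)/a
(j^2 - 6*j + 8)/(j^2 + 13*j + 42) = (j^2 - 6*j + 8)/(j^2 + 13*j + 42)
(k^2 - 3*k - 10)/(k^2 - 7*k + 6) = (k^2 - 3*k - 10)/(k^2 - 7*k + 6)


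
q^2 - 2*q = q*(q - 2)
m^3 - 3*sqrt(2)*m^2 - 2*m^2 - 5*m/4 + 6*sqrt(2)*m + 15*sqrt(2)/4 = (m - 5/2)*(m + 1/2)*(m - 3*sqrt(2))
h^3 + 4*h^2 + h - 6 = (h - 1)*(h + 2)*(h + 3)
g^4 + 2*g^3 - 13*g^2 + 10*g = g*(g - 2)*(g - 1)*(g + 5)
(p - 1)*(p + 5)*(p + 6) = p^3 + 10*p^2 + 19*p - 30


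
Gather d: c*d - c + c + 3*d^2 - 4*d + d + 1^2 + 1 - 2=3*d^2 + d*(c - 3)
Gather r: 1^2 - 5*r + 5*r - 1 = 0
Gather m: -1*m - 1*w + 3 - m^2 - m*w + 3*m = -m^2 + m*(2 - w) - w + 3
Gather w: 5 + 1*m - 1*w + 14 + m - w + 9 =2*m - 2*w + 28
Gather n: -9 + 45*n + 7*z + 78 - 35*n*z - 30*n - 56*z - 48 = n*(15 - 35*z) - 49*z + 21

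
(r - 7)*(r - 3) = r^2 - 10*r + 21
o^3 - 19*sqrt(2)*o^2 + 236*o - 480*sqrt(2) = (o - 8*sqrt(2))*(o - 6*sqrt(2))*(o - 5*sqrt(2))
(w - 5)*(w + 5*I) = w^2 - 5*w + 5*I*w - 25*I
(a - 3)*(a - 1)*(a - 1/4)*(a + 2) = a^4 - 9*a^3/4 - 9*a^2/2 + 29*a/4 - 3/2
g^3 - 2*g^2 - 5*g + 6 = (g - 3)*(g - 1)*(g + 2)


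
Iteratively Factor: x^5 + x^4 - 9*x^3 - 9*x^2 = (x + 3)*(x^4 - 2*x^3 - 3*x^2) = x*(x + 3)*(x^3 - 2*x^2 - 3*x) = x*(x + 1)*(x + 3)*(x^2 - 3*x) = x*(x - 3)*(x + 1)*(x + 3)*(x)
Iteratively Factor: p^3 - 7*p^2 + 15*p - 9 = (p - 1)*(p^2 - 6*p + 9) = (p - 3)*(p - 1)*(p - 3)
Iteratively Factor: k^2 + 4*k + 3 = (k + 3)*(k + 1)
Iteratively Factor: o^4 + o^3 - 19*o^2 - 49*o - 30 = (o + 3)*(o^3 - 2*o^2 - 13*o - 10) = (o + 2)*(o + 3)*(o^2 - 4*o - 5) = (o - 5)*(o + 2)*(o + 3)*(o + 1)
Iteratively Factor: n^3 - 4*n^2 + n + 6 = (n - 3)*(n^2 - n - 2) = (n - 3)*(n - 2)*(n + 1)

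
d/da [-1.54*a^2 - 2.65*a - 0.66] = -3.08*a - 2.65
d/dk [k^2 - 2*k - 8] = 2*k - 2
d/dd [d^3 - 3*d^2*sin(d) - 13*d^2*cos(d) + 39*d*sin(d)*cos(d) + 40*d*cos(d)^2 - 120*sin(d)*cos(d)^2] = 13*d^2*sin(d) - 3*d^2*cos(d) + 3*d^2 - 6*d*sin(d) - 40*d*sin(2*d) - 26*d*cos(d) + 39*d*cos(2*d) + 39*sin(2*d)/2 - 30*cos(d) + 20*cos(2*d) - 90*cos(3*d) + 20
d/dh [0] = 0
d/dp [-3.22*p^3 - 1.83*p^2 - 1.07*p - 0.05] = -9.66*p^2 - 3.66*p - 1.07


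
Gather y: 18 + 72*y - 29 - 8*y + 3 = 64*y - 8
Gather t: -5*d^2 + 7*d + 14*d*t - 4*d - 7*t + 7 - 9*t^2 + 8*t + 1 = -5*d^2 + 3*d - 9*t^2 + t*(14*d + 1) + 8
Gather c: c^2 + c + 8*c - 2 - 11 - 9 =c^2 + 9*c - 22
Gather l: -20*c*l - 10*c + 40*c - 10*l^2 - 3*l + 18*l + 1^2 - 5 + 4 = 30*c - 10*l^2 + l*(15 - 20*c)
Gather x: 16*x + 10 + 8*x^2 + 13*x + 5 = 8*x^2 + 29*x + 15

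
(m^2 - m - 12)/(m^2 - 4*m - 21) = (m - 4)/(m - 7)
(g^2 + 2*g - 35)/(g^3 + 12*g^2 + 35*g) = (g - 5)/(g*(g + 5))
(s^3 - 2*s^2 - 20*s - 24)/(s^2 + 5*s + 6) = (s^2 - 4*s - 12)/(s + 3)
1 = 1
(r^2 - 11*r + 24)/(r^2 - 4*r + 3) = (r - 8)/(r - 1)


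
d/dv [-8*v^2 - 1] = -16*v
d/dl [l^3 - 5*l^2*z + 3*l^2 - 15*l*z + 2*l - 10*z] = 3*l^2 - 10*l*z + 6*l - 15*z + 2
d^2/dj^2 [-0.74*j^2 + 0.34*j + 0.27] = -1.48000000000000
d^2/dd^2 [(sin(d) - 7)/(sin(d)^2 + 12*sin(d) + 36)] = (-sin(d)^3 + 52*sin(d)^2 - 118*sin(d) - 66)/(sin(d) + 6)^4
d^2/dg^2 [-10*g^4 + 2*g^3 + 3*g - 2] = 12*g*(1 - 10*g)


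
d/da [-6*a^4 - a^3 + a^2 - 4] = a*(-24*a^2 - 3*a + 2)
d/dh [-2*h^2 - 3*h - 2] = -4*h - 3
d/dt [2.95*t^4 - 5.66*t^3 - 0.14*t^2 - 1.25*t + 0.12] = 11.8*t^3 - 16.98*t^2 - 0.28*t - 1.25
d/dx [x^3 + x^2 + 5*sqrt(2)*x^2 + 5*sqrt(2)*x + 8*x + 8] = 3*x^2 + 2*x + 10*sqrt(2)*x + 5*sqrt(2) + 8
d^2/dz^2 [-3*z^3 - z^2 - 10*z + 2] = -18*z - 2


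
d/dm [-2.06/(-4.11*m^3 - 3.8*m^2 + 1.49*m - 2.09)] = (-25.3998*m^2 - 15.656*m + 3.0694)/(4.11*m^3 + 3.8*m^2 - 1.49*m + 2.09)^2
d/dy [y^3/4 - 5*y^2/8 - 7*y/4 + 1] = 3*y^2/4 - 5*y/4 - 7/4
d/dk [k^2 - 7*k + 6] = 2*k - 7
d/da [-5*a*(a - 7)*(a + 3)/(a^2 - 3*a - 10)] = 5*(-a^4 + 6*a^3 - 3*a^2 - 80*a - 210)/(a^4 - 6*a^3 - 11*a^2 + 60*a + 100)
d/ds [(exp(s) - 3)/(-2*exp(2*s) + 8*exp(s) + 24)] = ((exp(s) - 3)*(exp(s) - 2) - exp(2*s)/2 + 2*exp(s) + 6)*exp(s)/(-exp(2*s) + 4*exp(s) + 12)^2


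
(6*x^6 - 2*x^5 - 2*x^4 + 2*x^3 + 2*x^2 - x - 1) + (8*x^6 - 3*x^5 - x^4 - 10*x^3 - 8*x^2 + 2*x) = 14*x^6 - 5*x^5 - 3*x^4 - 8*x^3 - 6*x^2 + x - 1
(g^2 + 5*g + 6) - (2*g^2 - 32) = -g^2 + 5*g + 38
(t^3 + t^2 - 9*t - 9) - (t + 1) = t^3 + t^2 - 10*t - 10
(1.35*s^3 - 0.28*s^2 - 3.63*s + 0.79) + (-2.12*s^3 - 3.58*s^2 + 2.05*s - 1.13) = -0.77*s^3 - 3.86*s^2 - 1.58*s - 0.34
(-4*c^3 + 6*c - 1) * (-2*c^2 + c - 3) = 8*c^5 - 4*c^4 + 8*c^2 - 19*c + 3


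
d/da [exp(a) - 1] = exp(a)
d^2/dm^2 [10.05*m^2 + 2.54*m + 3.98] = 20.1000000000000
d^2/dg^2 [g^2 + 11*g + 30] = 2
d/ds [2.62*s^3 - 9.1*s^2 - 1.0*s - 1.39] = 7.86*s^2 - 18.2*s - 1.0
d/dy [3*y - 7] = 3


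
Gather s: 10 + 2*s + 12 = 2*s + 22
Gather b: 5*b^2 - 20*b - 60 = 5*b^2 - 20*b - 60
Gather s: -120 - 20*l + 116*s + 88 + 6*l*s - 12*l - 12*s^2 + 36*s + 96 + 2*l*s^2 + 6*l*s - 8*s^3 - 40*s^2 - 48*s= -32*l - 8*s^3 + s^2*(2*l - 52) + s*(12*l + 104) + 64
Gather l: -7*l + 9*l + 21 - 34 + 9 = 2*l - 4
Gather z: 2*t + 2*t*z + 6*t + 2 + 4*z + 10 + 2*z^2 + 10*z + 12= 8*t + 2*z^2 + z*(2*t + 14) + 24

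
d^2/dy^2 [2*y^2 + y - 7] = 4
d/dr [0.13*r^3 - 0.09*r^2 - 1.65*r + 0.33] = 0.39*r^2 - 0.18*r - 1.65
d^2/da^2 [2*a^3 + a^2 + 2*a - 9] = 12*a + 2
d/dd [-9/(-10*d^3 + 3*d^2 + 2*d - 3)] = 18*(-15*d^2 + 3*d + 1)/(10*d^3 - 3*d^2 - 2*d + 3)^2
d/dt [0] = 0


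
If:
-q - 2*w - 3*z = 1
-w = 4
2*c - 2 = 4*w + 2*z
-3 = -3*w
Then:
No Solution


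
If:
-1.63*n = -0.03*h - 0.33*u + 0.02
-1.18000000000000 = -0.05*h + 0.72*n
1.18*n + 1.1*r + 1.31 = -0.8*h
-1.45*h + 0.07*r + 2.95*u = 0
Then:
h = -31.04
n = -3.79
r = 25.45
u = -15.86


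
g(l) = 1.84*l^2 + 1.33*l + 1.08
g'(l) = 3.68*l + 1.33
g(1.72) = 8.81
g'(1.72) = 7.66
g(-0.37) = 0.84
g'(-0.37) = -0.03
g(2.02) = 11.27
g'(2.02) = 8.76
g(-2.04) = 6.02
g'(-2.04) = -6.18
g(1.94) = 10.59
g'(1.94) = 8.47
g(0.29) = 1.62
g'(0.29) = 2.40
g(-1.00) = 1.59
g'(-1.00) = -2.35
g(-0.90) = 1.37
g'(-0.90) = -1.98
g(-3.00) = 13.65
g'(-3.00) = -9.71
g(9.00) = 162.09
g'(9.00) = 34.45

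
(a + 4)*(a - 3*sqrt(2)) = a^2 - 3*sqrt(2)*a + 4*a - 12*sqrt(2)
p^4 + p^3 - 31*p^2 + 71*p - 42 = (p - 3)*(p - 2)*(p - 1)*(p + 7)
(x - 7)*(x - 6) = x^2 - 13*x + 42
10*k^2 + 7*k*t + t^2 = (2*k + t)*(5*k + t)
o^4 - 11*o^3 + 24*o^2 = o^2*(o - 8)*(o - 3)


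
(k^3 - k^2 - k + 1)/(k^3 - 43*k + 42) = (k^2 - 1)/(k^2 + k - 42)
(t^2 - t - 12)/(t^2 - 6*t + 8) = (t + 3)/(t - 2)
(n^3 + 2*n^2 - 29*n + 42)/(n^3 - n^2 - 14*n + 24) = (n + 7)/(n + 4)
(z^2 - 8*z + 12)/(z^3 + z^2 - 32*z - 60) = (z - 2)/(z^2 + 7*z + 10)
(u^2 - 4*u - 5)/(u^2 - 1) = (u - 5)/(u - 1)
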